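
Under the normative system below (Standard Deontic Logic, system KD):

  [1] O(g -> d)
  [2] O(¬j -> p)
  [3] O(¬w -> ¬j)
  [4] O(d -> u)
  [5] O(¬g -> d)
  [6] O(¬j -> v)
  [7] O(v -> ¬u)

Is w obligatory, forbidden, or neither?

Obligatory

By case analysis on ¬g: premise 5 gives O(¬g -> d) and premise 1 gives O(g -> d), so O(d) either way.
Premise 4 is O(d -> u); since O(d), deontic closure gives O(u).
Premise 7 is O(v -> ¬u); contrapositively O(u -> ¬v). Since O(u) holds, K gives O(¬v).
Premise 6 is O(¬j -> v); contrapositively O(¬v -> j). Since O(¬v) holds, K gives O(j).
Premise 3 is O(¬w -> ¬j); contrapositively O(j -> w). Since O(j) holds, K gives O(w).
Premise 2 does not contribute to this derivation.
Hence w is obligatory.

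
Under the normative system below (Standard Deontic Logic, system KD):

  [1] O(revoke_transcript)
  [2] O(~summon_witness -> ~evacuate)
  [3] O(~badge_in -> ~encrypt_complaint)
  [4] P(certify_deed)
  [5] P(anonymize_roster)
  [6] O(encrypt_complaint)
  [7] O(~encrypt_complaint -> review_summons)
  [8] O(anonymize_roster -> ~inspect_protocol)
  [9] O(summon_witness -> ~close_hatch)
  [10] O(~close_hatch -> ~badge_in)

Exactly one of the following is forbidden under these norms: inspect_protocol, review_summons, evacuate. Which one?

Premise 6 states O(encrypt_complaint) outright.
The contrapositive of premise 3 (O(~badge_in -> ~encrypt_complaint)) is O(encrypt_complaint -> badge_in), and O(encrypt_complaint) is already established, so O(badge_in).
Premise 10 is O(~close_hatch -> ~badge_in); contrapositively O(badge_in -> close_hatch). Since O(badge_in) holds, K gives O(close_hatch).
Premise 9, O(summon_witness -> ~close_hatch), contraposes to O(close_hatch -> ~summon_witness); with O(close_hatch) we get O(~summon_witness).
With premise 2, O(~summon_witness -> ~evacuate), the K-axiom yields O(~evacuate).
So O(~evacuate) holds, i.e. evacuate is forbidden. None of the other listed options is forbidden under the premises.

evacuate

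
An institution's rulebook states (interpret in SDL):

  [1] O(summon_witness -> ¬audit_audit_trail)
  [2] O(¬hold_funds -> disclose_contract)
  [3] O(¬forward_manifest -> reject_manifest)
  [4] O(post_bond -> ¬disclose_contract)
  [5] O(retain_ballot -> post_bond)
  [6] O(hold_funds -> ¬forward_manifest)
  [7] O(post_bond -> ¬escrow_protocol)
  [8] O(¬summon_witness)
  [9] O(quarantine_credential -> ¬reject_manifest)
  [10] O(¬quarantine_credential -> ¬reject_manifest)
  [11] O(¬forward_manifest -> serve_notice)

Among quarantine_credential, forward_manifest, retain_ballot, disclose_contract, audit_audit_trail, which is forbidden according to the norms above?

By case analysis on quarantine_credential: premise 9 gives O(quarantine_credential -> ¬reject_manifest) and premise 10 gives O(¬quarantine_credential -> ¬reject_manifest), so O(¬reject_manifest) either way.
The contrapositive of premise 3 (O(¬forward_manifest -> reject_manifest)) is O(¬reject_manifest -> forward_manifest), and O(¬reject_manifest) is already established, so O(forward_manifest).
Premise 6, O(hold_funds -> ¬forward_manifest), contraposes to O(forward_manifest -> ¬hold_funds); with O(forward_manifest) we get O(¬hold_funds).
Applying K to premise 2 (O(¬hold_funds -> disclose_contract)) and O(¬hold_funds) yields O(disclose_contract).
The contrapositive of premise 4 (O(post_bond -> ¬disclose_contract)) is O(disclose_contract -> ¬post_bond), and O(disclose_contract) is already established, so O(¬post_bond).
Premise 5, O(retain_ballot -> post_bond), contraposes to O(¬post_bond -> ¬retain_ballot); with O(¬post_bond) we get O(¬retain_ballot).
So O(¬retain_ballot) holds, i.e. retain_ballot is forbidden. None of the other listed options is forbidden under the premises.

retain_ballot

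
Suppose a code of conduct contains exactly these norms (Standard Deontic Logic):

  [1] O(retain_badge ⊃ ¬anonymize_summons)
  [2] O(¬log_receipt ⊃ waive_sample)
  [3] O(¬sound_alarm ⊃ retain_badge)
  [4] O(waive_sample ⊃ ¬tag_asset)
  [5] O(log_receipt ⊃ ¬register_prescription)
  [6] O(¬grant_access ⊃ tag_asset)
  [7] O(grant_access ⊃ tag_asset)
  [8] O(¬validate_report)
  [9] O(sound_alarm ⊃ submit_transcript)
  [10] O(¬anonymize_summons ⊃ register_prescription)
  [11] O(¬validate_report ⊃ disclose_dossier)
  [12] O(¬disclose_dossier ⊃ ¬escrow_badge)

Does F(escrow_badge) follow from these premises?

No

Premise 12 is O(¬disclose_dossier ⊃ ¬escrow_badge), but O(¬disclose_dossier) is not derivable from the premises, so it does not yield O(¬escrow_badge).
No other premise forces O(¬escrow_badge). An ideal world satisfying every premise can still have escrow_badge true, so F(escrow_badge) is not derivable.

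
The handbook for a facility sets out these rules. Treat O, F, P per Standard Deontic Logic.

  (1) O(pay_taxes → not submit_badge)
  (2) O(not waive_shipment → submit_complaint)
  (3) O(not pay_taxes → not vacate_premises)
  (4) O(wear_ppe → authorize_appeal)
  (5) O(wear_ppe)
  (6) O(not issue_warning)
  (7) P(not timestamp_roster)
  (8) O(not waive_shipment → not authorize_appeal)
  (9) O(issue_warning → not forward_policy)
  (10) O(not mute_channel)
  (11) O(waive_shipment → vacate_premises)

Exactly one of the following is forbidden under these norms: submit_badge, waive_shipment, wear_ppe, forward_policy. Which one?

Premise 5 gives O(wear_ppe).
Premise 4 is O(wear_ppe → authorize_appeal); since O(wear_ppe), deontic closure gives O(authorize_appeal).
Premise 8, O(not waive_shipment → not authorize_appeal), contraposes to O(authorize_appeal → waive_shipment); with O(authorize_appeal) we get O(waive_shipment).
With premise 11, O(waive_shipment → vacate_premises), the K-axiom yields O(vacate_premises).
Premise 3, O(not pay_taxes → not vacate_premises), contraposes to O(vacate_premises → pay_taxes); with O(vacate_premises) we get O(pay_taxes).
From O(pay_taxes) and premise 1, O(pay_taxes → not submit_badge), we obtain O(not submit_badge).
So O(not submit_badge) holds, i.e. submit_badge is forbidden. None of the other listed options is forbidden under the premises.

submit_badge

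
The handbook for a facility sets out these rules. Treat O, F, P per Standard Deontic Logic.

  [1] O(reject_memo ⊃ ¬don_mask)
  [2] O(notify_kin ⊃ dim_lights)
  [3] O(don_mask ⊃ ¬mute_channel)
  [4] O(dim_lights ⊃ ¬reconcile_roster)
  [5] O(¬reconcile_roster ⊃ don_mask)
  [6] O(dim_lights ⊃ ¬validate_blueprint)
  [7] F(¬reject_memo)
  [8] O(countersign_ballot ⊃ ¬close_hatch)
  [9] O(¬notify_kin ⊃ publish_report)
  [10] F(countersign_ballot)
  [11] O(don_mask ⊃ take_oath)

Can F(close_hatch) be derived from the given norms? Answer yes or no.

Premise 8 is O(countersign_ballot ⊃ ¬close_hatch), but O(countersign_ballot) is not derivable from the premises, so it does not yield O(¬close_hatch).
No other premise forces O(¬close_hatch). An ideal world satisfying every premise can still have close_hatch true, so F(close_hatch) is not derivable.

No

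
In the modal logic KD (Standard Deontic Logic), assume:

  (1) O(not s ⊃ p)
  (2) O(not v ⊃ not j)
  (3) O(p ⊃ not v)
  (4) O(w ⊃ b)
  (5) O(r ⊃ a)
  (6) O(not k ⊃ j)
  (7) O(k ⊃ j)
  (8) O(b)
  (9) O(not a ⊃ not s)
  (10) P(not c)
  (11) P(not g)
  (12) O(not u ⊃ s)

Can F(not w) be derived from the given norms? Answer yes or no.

No

Premise 4 is O(w ⊃ b); even if O(b) held, inferring O(w) would be affirming the consequent — invalid.
No other premise forces O(w). An ideal world satisfying every premise can still have not w true, so F(not w) is not derivable.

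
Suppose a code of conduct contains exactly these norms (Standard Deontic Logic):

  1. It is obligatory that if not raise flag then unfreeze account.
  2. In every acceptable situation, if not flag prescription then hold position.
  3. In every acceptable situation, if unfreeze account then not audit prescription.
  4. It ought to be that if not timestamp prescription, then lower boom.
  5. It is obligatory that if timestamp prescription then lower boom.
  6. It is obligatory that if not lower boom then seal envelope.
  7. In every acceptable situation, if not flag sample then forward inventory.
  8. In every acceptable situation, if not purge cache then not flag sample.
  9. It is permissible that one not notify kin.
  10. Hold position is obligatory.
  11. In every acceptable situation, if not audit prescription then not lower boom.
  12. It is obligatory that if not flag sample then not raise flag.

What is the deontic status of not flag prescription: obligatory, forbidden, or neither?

Neither

Premise 2 is O(¬flag_prescription → hold_position); even if O(hold_position) held, inferring O(¬flag_prescription) would be affirming the consequent — invalid.
No premise or chain of K-axiom applications forces O(¬flag_prescription), and none forces O(flag_prescription). So ¬flag_prescription is neither obligatory nor forbidden under these norms.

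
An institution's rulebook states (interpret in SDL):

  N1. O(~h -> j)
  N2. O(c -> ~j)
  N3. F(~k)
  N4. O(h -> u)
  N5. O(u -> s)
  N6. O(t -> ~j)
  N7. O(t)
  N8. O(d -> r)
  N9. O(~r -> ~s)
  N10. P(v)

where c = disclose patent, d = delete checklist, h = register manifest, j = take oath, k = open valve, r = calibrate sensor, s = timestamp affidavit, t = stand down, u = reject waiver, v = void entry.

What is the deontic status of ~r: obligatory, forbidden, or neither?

Forbidden

From premise 7 we have O(t).
With premise 6, O(t -> ~j), the K-axiom yields O(~j).
The contrapositive of premise 1 (O(~h -> j)) is O(~j -> h), and O(~j) is already established, so O(h).
From O(h) and premise 4, O(h -> u), we obtain O(u).
Premise 5 is O(u -> s); since O(u), deontic closure gives O(s).
Premise 9, O(~r -> ~s), contraposes to O(s -> r); with O(s) we get O(r).
Premises 2, 3, 8, 10 do not contribute to this derivation.
Thus O(r), which is F(~r): ~r is forbidden.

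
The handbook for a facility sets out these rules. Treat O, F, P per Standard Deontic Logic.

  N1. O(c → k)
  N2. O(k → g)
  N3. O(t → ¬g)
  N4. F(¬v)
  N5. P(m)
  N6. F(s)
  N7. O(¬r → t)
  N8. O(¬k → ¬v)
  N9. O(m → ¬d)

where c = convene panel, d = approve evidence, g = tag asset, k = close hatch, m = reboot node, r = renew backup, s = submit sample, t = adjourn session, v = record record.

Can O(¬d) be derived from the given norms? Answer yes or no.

Premise 9 is O(m → ¬d), but O(m) is not derivable from the premises (the permission P(m) asserts only ¬O(¬m), not O(m)), so it does not yield O(¬d).
No other premise forces O(¬d). An ideal world satisfying every premise can still have ¬d false, so O(¬d) is not derivable.

No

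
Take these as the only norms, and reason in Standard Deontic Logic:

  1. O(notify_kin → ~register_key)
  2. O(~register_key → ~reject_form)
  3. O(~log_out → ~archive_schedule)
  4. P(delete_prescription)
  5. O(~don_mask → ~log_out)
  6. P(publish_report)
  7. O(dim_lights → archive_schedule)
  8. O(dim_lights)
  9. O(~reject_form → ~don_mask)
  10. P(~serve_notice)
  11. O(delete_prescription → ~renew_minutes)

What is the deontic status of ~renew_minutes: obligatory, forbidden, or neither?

Premise 11 is O(delete_prescription → ~renew_minutes), but O(delete_prescription) is not derivable from the premises (the permission P(delete_prescription) asserts only ~O(~delete_prescription), not O(delete_prescription)), so it does not yield O(~renew_minutes).
No premise or chain of K-axiom applications forces O(~renew_minutes), and none forces O(renew_minutes). So ~renew_minutes is neither obligatory nor forbidden under these norms.

Neither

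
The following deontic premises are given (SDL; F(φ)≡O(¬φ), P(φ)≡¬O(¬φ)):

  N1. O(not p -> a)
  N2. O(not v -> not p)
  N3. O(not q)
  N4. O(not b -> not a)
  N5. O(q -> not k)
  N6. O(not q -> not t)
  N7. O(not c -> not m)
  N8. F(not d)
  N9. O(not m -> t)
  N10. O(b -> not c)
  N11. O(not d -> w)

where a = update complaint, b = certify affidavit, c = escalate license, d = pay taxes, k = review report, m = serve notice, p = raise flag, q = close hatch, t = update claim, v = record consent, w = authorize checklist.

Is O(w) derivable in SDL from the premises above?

Premise 11 is O(not d -> w), but O(not d) is not derivable from the premises, so it does not yield O(w).
No other premise forces O(w). An ideal world satisfying every premise can still have w false, so O(w) is not derivable.

No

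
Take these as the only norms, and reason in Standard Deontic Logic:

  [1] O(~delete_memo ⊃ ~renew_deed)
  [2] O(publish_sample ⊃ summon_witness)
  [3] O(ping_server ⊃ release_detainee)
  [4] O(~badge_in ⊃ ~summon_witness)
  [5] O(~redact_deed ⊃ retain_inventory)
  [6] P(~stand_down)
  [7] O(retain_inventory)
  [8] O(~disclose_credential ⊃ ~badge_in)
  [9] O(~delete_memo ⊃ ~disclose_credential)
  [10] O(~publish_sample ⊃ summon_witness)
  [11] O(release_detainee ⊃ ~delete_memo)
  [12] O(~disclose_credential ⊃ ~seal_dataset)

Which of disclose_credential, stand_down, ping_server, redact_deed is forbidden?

ping_server

Premises 10 and 2 are O(~publish_sample ⊃ summon_witness) and O(publish_sample ⊃ summon_witness); every ideal world satisfies ~publish_sample or publish_sample, so in either case summon_witness holds — hence O(summon_witness).
Premise 4, O(~badge_in ⊃ ~summon_witness), contraposes to O(summon_witness ⊃ badge_in); with O(summon_witness) we get O(badge_in).
Premise 8, O(~disclose_credential ⊃ ~badge_in), contraposes to O(badge_in ⊃ disclose_credential); with O(badge_in) we get O(disclose_credential).
Premise 9, O(~delete_memo ⊃ ~disclose_credential), contraposes to O(disclose_credential ⊃ delete_memo); with O(disclose_credential) we get O(delete_memo).
Premise 11 is O(release_detainee ⊃ ~delete_memo); contrapositively O(delete_memo ⊃ ~release_detainee). Since O(delete_memo) holds, K gives O(~release_detainee).
Premise 3, O(ping_server ⊃ release_detainee), contraposes to O(~release_detainee ⊃ ~ping_server); with O(~release_detainee) we get O(~ping_server).
So O(~ping_server) holds, i.e. ping_server is forbidden. None of the other listed options is forbidden under the premises.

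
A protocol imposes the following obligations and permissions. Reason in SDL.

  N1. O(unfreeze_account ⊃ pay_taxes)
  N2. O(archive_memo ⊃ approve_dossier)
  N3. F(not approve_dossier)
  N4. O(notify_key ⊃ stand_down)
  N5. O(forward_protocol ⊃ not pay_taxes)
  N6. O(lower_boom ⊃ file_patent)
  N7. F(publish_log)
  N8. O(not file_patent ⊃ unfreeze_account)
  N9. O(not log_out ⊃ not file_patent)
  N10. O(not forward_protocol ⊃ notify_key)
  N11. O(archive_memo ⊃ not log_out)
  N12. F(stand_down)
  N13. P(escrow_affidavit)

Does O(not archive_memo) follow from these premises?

Yes

Premise 12, F(stand_down), is equivalent to O(not stand_down).
The contrapositive of premise 4 (O(notify_key ⊃ stand_down)) is O(not stand_down ⊃ not notify_key), and O(not stand_down) is already established, so O(not notify_key).
The contrapositive of premise 10 (O(not forward_protocol ⊃ notify_key)) is O(not notify_key ⊃ forward_protocol), and O(not notify_key) is already established, so O(forward_protocol).
Premise 5 is O(forward_protocol ⊃ not pay_taxes); since O(forward_protocol), deontic closure gives O(not pay_taxes).
Premise 1, O(unfreeze_account ⊃ pay_taxes), contraposes to O(not pay_taxes ⊃ not unfreeze_account); with O(not pay_taxes) we get O(not unfreeze_account).
Premise 8 is O(not file_patent ⊃ unfreeze_account); contrapositively O(not unfreeze_account ⊃ file_patent). Since O(not unfreeze_account) holds, K gives O(file_patent).
Premise 9 is O(not log_out ⊃ not file_patent); contrapositively O(file_patent ⊃ log_out). Since O(file_patent) holds, K gives O(log_out).
Premise 11, O(archive_memo ⊃ not log_out), contraposes to O(log_out ⊃ not archive_memo); with O(log_out) we get O(not archive_memo).
Premises 2, 3, 6, 7, 13 do not contribute to this derivation.
So O(not archive_memo) follows.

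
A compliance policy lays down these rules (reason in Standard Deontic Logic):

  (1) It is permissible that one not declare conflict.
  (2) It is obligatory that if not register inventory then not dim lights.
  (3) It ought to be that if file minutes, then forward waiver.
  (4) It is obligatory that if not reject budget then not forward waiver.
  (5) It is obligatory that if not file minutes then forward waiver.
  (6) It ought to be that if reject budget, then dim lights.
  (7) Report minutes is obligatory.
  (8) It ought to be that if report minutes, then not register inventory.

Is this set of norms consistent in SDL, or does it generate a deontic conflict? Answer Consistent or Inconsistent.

Inconsistent

Premises 5 and 3 are O(¬file_minutes → forward_waiver) and O(file_minutes → forward_waiver); every ideal world satisfies ¬file_minutes or file_minutes, so in either case forward_waiver holds — hence O(forward_waiver).
Premise 4, O(¬reject_budget → ¬forward_waiver), contraposes to O(forward_waiver → reject_budget); with O(forward_waiver) we get O(reject_budget).
From O(reject_budget) and premise 6, O(reject_budget → dim_lights), we obtain O(dim_lights).
Premise 2, O(¬register_inventory → ¬dim_lights), contraposes to O(dim_lights → register_inventory); with O(dim_lights) we get O(register_inventory).
The contrapositive of premise 8 (O(report_minutes → ¬register_inventory)) is O(register_inventory → ¬report_minutes), and O(register_inventory) is already established, so O(¬report_minutes).
However, premise 7 gives O(report_minutes).
We now have both O(¬report_minutes) and O(report_minutes) — report_minutes is simultaneously obligatory and forbidden, violating the D-axiom.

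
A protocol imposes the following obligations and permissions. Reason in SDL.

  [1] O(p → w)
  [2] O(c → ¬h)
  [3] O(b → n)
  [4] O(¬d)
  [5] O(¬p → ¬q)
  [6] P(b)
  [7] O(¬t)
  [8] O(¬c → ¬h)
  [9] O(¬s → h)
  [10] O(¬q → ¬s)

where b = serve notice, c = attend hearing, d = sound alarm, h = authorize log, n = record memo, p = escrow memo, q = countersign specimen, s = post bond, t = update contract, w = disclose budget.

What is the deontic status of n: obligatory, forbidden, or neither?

Premise 3 is O(b → n), but O(b) is not derivable from the premises (the permission P(b) asserts only ¬O(¬b), not O(b)), so it does not yield O(n).
No premise or chain of K-axiom applications forces O(n), and none forces O(¬n). So n is neither obligatory nor forbidden under these norms.

Neither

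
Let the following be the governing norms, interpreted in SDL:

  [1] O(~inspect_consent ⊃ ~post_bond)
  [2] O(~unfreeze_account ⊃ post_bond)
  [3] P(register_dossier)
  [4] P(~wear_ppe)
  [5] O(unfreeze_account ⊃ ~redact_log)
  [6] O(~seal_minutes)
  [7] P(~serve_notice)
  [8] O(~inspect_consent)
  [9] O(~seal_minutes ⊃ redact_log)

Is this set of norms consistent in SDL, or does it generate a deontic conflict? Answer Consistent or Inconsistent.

Premise 8 states O(~inspect_consent) outright.
Premise 1 is O(~inspect_consent ⊃ ~post_bond); since O(~inspect_consent), deontic closure gives O(~post_bond).
Premise 2, O(~unfreeze_account ⊃ post_bond), contraposes to O(~post_bond ⊃ unfreeze_account); with O(~post_bond) we get O(unfreeze_account).
Applying K to premise 5 (O(unfreeze_account ⊃ ~redact_log)) and O(unfreeze_account) yields O(~redact_log).
The contrapositive of premise 9 (O(~seal_minutes ⊃ redact_log)) is O(~redact_log ⊃ seal_minutes), and O(~redact_log) is already established, so O(seal_minutes).
Yet premise 6 states O(~seal_minutes).
We now have both O(seal_minutes) and O(~seal_minutes) — seal_minutes is simultaneously obligatory and forbidden, violating the D-axiom.

Inconsistent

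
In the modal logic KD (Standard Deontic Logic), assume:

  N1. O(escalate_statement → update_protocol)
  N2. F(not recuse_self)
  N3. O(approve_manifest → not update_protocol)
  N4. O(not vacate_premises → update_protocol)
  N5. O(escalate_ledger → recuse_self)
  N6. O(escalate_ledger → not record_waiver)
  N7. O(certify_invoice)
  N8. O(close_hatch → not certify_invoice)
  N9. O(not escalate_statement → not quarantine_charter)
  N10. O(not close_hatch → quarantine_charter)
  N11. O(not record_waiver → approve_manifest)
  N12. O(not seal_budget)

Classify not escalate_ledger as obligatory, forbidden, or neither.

Obligatory

Premise 7 gives O(certify_invoice).
Premise 8 is O(close_hatch → not certify_invoice); contrapositively O(certify_invoice → not close_hatch). Since O(certify_invoice) holds, K gives O(not close_hatch).
Applying K to premise 10 (O(not close_hatch → quarantine_charter)) and O(not close_hatch) yields O(quarantine_charter).
Premise 9 is O(not escalate_statement → not quarantine_charter); contrapositively O(quarantine_charter → escalate_statement). Since O(quarantine_charter) holds, K gives O(escalate_statement).
With premise 1, O(escalate_statement → update_protocol), the K-axiom yields O(update_protocol).
Premise 3, O(approve_manifest → not update_protocol), contraposes to O(update_protocol → not approve_manifest); with O(update_protocol) we get O(not approve_manifest).
The contrapositive of premise 11 (O(not record_waiver → approve_manifest)) is O(not approve_manifest → record_waiver), and O(not approve_manifest) is already established, so O(record_waiver).
The contrapositive of premise 6 (O(escalate_ledger → not record_waiver)) is O(record_waiver → not escalate_ledger), and O(record_waiver) is already established, so O(not escalate_ledger).
Premises 2, 4, 5, 12 do not contribute to this derivation.
Hence not escalate_ledger is obligatory.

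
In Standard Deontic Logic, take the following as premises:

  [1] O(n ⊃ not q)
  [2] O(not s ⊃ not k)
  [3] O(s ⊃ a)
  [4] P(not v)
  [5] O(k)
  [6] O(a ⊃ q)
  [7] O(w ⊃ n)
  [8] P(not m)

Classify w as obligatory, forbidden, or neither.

Forbidden

Premise 5 gives O(k).
Premise 2 is O(not s ⊃ not k); contrapositively O(k ⊃ s). Since O(k) holds, K gives O(s).
Premise 3 is O(s ⊃ a); since O(s), deontic closure gives O(a).
With premise 6, O(a ⊃ q), the K-axiom yields O(q).
Premise 1, O(n ⊃ not q), contraposes to O(q ⊃ not n); with O(q) we get O(not n).
The contrapositive of premise 7 (O(w ⊃ n)) is O(not n ⊃ not w), and O(not n) is already established, so O(not w).
Premises 4, 8 do not contribute to this derivation.
Thus O(not w), which is F(w): w is forbidden.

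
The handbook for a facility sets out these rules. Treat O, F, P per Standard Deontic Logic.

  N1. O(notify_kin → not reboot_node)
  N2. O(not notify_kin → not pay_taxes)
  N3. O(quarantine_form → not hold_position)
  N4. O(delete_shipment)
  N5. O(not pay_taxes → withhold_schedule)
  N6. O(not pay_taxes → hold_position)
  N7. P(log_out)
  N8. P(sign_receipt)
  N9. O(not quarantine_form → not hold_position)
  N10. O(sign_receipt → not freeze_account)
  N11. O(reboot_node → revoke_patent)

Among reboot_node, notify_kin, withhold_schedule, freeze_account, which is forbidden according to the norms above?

By case analysis on not quarantine_form: premise 9 gives O(not quarantine_form → not hold_position) and premise 3 gives O(quarantine_form → not hold_position), so O(not hold_position) either way.
The contrapositive of premise 6 (O(not pay_taxes → hold_position)) is O(not hold_position → pay_taxes), and O(not hold_position) is already established, so O(pay_taxes).
Premise 2 is O(not notify_kin → not pay_taxes); contrapositively O(pay_taxes → notify_kin). Since O(pay_taxes) holds, K gives O(notify_kin).
Premise 1 is O(notify_kin → not reboot_node); since O(notify_kin), deontic closure gives O(not reboot_node).
So O(not reboot_node) holds, i.e. reboot_node is forbidden. None of the other listed options is forbidden under the premises.

reboot_node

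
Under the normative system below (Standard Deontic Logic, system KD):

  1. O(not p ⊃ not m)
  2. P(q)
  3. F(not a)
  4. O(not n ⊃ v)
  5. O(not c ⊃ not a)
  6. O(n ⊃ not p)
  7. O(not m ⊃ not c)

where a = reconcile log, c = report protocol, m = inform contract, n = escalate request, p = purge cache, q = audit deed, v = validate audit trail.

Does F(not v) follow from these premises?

Premise 3, F(not a), is equivalent to O(a).
Premise 5 is O(not c ⊃ not a); contrapositively O(a ⊃ c). Since O(a) holds, K gives O(c).
The contrapositive of premise 7 (O(not m ⊃ not c)) is O(c ⊃ m), and O(c) is already established, so O(m).
The contrapositive of premise 1 (O(not p ⊃ not m)) is O(m ⊃ p), and O(m) is already established, so O(p).
Premise 6, O(n ⊃ not p), contraposes to O(p ⊃ not n); with O(p) we get O(not n).
From O(not n) and premise 4, O(not n ⊃ v), we obtain O(v).
Premise 2 does not contribute to this derivation.
So O(v) holds, i.e. F(not v). The claim follows.

Yes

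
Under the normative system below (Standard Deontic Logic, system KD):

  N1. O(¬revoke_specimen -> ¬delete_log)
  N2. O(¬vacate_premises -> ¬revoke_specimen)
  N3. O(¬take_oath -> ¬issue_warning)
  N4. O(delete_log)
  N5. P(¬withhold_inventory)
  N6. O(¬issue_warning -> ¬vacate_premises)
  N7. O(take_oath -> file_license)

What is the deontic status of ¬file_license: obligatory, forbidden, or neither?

From premise 4 we have O(delete_log).
Premise 1 is O(¬revoke_specimen -> ¬delete_log); contrapositively O(delete_log -> revoke_specimen). Since O(delete_log) holds, K gives O(revoke_specimen).
Premise 2, O(¬vacate_premises -> ¬revoke_specimen), contraposes to O(revoke_specimen -> vacate_premises); with O(revoke_specimen) we get O(vacate_premises).
Premise 6, O(¬issue_warning -> ¬vacate_premises), contraposes to O(vacate_premises -> issue_warning); with O(vacate_premises) we get O(issue_warning).
The contrapositive of premise 3 (O(¬take_oath -> ¬issue_warning)) is O(issue_warning -> take_oath), and O(issue_warning) is already established, so O(take_oath).
Applying K to premise 7 (O(take_oath -> file_license)) and O(take_oath) yields O(file_license).
Premise 5 does not contribute to this derivation.
Thus O(file_license), which is F(¬file_license): ¬file_license is forbidden.

Forbidden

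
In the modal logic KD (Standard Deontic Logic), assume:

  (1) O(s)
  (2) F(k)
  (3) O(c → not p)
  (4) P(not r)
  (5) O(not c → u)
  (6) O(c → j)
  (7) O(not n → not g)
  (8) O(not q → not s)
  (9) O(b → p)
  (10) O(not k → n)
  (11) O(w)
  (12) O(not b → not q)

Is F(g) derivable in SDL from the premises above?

Premise 7 is O(not n → not g), but O(not n) is not derivable from the premises, so it does not yield O(not g).
No other premise forces O(not g). An ideal world satisfying every premise can still have g true, so F(g) is not derivable.

No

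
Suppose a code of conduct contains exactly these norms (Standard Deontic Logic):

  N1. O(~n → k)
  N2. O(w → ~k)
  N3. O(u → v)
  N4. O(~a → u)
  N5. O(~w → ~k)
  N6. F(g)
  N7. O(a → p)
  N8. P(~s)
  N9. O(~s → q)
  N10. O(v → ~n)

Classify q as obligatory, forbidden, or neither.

Neither

Premise 9 is O(~s → q), but O(~s) is not derivable from the premises (the permission P(~s) asserts only ~O(s), not O(~s)), so it does not yield O(q).
No premise or chain of K-axiom applications forces O(q), and none forces O(~q). So q is neither obligatory nor forbidden under these norms.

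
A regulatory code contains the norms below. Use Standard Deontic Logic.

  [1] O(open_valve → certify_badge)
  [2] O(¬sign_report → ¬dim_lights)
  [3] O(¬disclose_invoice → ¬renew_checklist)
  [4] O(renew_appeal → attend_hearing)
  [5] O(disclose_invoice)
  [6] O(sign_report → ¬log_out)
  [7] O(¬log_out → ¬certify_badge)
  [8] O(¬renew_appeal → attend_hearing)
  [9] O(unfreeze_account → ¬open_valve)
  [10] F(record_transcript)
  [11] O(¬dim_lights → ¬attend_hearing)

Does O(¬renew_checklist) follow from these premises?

Premise 3 is O(¬disclose_invoice → ¬renew_checklist), but O(¬disclose_invoice) is not derivable from the premises, so it does not yield O(¬renew_checklist).
No other premise forces O(¬renew_checklist). An ideal world satisfying every premise can still have ¬renew_checklist false, so O(¬renew_checklist) is not derivable.

No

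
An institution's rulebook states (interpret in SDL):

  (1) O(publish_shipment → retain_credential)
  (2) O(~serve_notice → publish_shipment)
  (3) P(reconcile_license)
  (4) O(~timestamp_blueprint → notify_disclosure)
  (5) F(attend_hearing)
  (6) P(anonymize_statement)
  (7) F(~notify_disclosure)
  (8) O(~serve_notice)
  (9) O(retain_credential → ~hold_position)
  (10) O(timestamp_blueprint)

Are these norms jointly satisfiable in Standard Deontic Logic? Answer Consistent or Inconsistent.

Consistent

Premise 4 is O(~timestamp_blueprint → notify_disclosure); even if O(notify_disclosure) held, inferring O(~timestamp_blueprint) would be affirming the consequent — invalid.
So O(~timestamp_blueprint) is not derivable, and the apparent clash with O(timestamp_blueprint) does not arise.
A world satisfying every obligation exists (e.g. anonymize_statement=false, attend_hearing=false, hold_position=false, notify_disclosure=true, publish_shipment=true, reconcile_license=false, retain_credential=true, serve_notice=false, timestamp_blueprint=true); no atom is both obligatory and forbidden, so the set is consistent.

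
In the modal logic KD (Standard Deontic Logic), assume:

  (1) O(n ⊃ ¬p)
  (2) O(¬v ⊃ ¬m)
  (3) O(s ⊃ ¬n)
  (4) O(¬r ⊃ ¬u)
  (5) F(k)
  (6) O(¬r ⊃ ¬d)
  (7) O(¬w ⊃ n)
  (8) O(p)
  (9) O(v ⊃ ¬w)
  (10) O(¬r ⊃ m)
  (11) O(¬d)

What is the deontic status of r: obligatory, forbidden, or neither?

Premise 8 gives O(p).
Premise 1 is O(n ⊃ ¬p); contrapositively O(p ⊃ ¬n). Since O(p) holds, K gives O(¬n).
Premise 7, O(¬w ⊃ n), contraposes to O(¬n ⊃ w); with O(¬n) we get O(w).
Premise 9 is O(v ⊃ ¬w); contrapositively O(w ⊃ ¬v). Since O(w) holds, K gives O(¬v).
Applying K to premise 2 (O(¬v ⊃ ¬m)) and O(¬v) yields O(¬m).
Premise 10 is O(¬r ⊃ m); contrapositively O(¬m ⊃ r). Since O(¬m) holds, K gives O(r).
Premises 3, 4, 5, 6, 11 do not contribute to this derivation.
Hence r is obligatory.

Obligatory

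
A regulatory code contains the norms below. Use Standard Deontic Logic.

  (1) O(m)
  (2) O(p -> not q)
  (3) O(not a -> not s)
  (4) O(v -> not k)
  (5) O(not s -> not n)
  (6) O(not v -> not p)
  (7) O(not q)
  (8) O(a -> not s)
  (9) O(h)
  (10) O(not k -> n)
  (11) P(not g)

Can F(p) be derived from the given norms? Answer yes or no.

Yes

By case analysis on not a: premise 3 gives O(not a -> not s) and premise 8 gives O(a -> not s), so O(not s) either way.
From O(not s) and premise 5, O(not s -> not n), we obtain O(not n).
Premise 10, O(not k -> n), contraposes to O(not n -> k); with O(not n) we get O(k).
The contrapositive of premise 4 (O(v -> not k)) is O(k -> not v), and O(k) is already established, so O(not v).
With premise 6, O(not v -> not p), the K-axiom yields O(not p).
Premises 1, 2, 7, 9, 11 do not contribute to this derivation.
So O(not p) holds, i.e. F(p). The claim follows.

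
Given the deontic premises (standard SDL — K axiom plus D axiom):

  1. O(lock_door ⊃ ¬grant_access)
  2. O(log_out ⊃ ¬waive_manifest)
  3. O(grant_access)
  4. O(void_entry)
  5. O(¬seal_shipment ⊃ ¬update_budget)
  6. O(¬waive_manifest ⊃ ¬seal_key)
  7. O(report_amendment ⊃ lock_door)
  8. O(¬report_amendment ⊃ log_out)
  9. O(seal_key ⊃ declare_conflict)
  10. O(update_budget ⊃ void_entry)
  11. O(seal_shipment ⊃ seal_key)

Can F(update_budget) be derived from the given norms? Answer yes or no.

Yes

From premise 3 we have O(grant_access).
Premise 1, O(lock_door ⊃ ¬grant_access), contraposes to O(grant_access ⊃ ¬lock_door); with O(grant_access) we get O(¬lock_door).
Premise 7, O(report_amendment ⊃ lock_door), contraposes to O(¬lock_door ⊃ ¬report_amendment); with O(¬lock_door) we get O(¬report_amendment).
Premise 8 is O(¬report_amendment ⊃ log_out); since O(¬report_amendment), deontic closure gives O(log_out).
Premise 2 is O(log_out ⊃ ¬waive_manifest); since O(log_out), deontic closure gives O(¬waive_manifest).
Applying K to premise 6 (O(¬waive_manifest ⊃ ¬seal_key)) and O(¬waive_manifest) yields O(¬seal_key).
Premise 11, O(seal_shipment ⊃ seal_key), contraposes to O(¬seal_key ⊃ ¬seal_shipment); with O(¬seal_key) we get O(¬seal_shipment).
From O(¬seal_shipment) and premise 5, O(¬seal_shipment ⊃ ¬update_budget), we obtain O(¬update_budget).
Premises 4, 9, 10 do not contribute to this derivation.
So O(¬update_budget) holds, i.e. F(update_budget). The claim follows.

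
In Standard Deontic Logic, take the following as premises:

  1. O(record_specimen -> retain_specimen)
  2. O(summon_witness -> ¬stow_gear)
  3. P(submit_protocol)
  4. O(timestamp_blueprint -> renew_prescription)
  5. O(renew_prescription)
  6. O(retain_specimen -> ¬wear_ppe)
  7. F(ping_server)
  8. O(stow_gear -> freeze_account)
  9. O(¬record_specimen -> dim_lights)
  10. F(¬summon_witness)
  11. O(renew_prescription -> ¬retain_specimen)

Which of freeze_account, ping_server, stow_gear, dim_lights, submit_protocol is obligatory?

dim_lights

From premise 5 we have O(renew_prescription).
Applying K to premise 11 (O(renew_prescription -> ¬retain_specimen)) and O(renew_prescription) yields O(¬retain_specimen).
Premise 1, O(record_specimen -> retain_specimen), contraposes to O(¬retain_specimen -> ¬record_specimen); with O(¬retain_specimen) we get O(¬record_specimen).
With premise 9, O(¬record_specimen -> dim_lights), the K-axiom yields O(dim_lights).
So O(dim_lights) holds — dim_lights is obligatory. None of the other listed options is made obligatory by any chain of premises.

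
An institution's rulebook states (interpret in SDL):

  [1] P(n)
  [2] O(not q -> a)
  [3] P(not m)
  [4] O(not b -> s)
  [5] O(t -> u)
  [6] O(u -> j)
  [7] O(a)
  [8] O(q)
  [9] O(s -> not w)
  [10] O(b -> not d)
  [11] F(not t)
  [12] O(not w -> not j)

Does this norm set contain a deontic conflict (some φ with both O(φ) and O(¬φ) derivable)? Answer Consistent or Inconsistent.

Premise 2 is O(not q -> a); even if O(a) held, inferring O(not q) would be affirming the consequent — invalid.
So O(not q) is not derivable, and the apparent clash with O(q) does not arise.
A world satisfying every obligation exists (e.g. a=true, b=true, d=false, j=true, m=false, n=false, q=true, s=false, t=true, u=true, w=true); no atom is both obligatory and forbidden, so the set is consistent.

Consistent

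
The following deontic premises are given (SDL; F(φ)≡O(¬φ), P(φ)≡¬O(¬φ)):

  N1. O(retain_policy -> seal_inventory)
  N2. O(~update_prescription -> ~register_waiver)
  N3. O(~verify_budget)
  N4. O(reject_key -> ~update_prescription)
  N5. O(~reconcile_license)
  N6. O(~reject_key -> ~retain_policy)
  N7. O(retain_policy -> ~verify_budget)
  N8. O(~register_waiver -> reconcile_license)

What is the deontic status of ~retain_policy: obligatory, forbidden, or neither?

From premise 5 we have O(~reconcile_license).
Premise 8, O(~register_waiver -> reconcile_license), contraposes to O(~reconcile_license -> register_waiver); with O(~reconcile_license) we get O(register_waiver).
Premise 2 is O(~update_prescription -> ~register_waiver); contrapositively O(register_waiver -> update_prescription). Since O(register_waiver) holds, K gives O(update_prescription).
The contrapositive of premise 4 (O(reject_key -> ~update_prescription)) is O(update_prescription -> ~reject_key), and O(update_prescription) is already established, so O(~reject_key).
Applying K to premise 6 (O(~reject_key -> ~retain_policy)) and O(~reject_key) yields O(~retain_policy).
Premises 1, 3, 7 do not contribute to this derivation.
Hence ~retain_policy is obligatory.

Obligatory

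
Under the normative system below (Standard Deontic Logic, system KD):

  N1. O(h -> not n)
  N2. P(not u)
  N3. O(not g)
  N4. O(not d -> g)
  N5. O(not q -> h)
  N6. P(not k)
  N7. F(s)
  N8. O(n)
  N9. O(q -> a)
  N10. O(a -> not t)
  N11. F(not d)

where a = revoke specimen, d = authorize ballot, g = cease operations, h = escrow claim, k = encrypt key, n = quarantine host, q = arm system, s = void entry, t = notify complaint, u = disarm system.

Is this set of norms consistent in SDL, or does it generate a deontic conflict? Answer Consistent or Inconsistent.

Consistent

Premise 4 is O(not d -> g), but O(not d) is not derivable from the premises, so it does not yield O(g).
So O(g) is not derivable, and the apparent clash with O(not g) does not arise.
A world satisfying every obligation exists (e.g. a=true, d=true, g=false, h=false, k=false, n=true, q=true, s=false, t=false, u=false); no atom is both obligatory and forbidden, so the set is consistent.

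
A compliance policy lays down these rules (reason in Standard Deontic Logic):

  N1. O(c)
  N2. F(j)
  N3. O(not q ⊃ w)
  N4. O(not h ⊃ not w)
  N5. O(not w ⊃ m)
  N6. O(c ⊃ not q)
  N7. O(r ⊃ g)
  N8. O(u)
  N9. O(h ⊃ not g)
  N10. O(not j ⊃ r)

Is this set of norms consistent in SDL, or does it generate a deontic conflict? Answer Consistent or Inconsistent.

Inconsistent

From premise 1 we have O(c).
From O(c) and premise 6, O(c ⊃ not q), we obtain O(not q).
Applying K to premise 3 (O(not q ⊃ w)) and O(not q) yields O(w).
Premise 4 is O(not h ⊃ not w); contrapositively O(w ⊃ h). Since O(w) holds, K gives O(h).
From O(h) and premise 9, O(h ⊃ not g), we obtain O(not g).
Premise 7 is O(r ⊃ g); contrapositively O(not g ⊃ not r). Since O(not g) holds, K gives O(not r).
The contrapositive of premise 10 (O(not j ⊃ r)) is O(not r ⊃ j), and O(not r) is already established, so O(j).
But premise 2, F(j), means O(not j).
We now have both O(j) and O(not j) — j is simultaneously obligatory and forbidden, violating the D-axiom.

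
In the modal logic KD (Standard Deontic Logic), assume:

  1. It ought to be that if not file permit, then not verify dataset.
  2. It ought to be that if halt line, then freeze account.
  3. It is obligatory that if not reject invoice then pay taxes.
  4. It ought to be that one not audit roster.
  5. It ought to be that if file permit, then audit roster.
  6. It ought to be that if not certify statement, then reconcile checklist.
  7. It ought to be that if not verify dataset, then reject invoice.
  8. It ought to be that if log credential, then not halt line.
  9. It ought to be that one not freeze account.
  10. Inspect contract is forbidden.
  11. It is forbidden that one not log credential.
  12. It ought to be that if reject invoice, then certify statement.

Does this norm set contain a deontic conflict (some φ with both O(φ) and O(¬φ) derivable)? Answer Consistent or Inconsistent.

Premise 2 is O(halt_line → freeze_account), but O(halt_line) is not derivable from the premises, so it does not yield O(freeze_account).
So O(freeze_account) is not derivable, and the apparent clash with O(¬freeze_account) does not arise.
A world satisfying every obligation exists (e.g. audit_roster=false, certify_statement=true, file_permit=false, freeze_account=false, halt_line=false, inspect_contract=false, log_credential=true, pay_taxes=false, reconcile_checklist=false, reject_invoice=true, verify_dataset=false); no atom is both obligatory and forbidden, so the set is consistent.

Consistent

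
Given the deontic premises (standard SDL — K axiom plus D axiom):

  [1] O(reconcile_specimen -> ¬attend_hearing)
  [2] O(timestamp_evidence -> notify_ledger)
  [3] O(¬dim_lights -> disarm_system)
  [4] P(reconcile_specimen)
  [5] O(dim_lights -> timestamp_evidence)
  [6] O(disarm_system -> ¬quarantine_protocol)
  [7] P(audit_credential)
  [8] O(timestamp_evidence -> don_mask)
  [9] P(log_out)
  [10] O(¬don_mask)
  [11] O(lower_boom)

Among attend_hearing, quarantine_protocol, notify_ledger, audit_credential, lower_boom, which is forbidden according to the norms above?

From premise 10 we have O(¬don_mask).
Premise 8 is O(timestamp_evidence -> don_mask); contrapositively O(¬don_mask -> ¬timestamp_evidence). Since O(¬don_mask) holds, K gives O(¬timestamp_evidence).
The contrapositive of premise 5 (O(dim_lights -> timestamp_evidence)) is O(¬timestamp_evidence -> ¬dim_lights), and O(¬timestamp_evidence) is already established, so O(¬dim_lights).
With premise 3, O(¬dim_lights -> disarm_system), the K-axiom yields O(disarm_system).
From O(disarm_system) and premise 6, O(disarm_system -> ¬quarantine_protocol), we obtain O(¬quarantine_protocol).
So O(¬quarantine_protocol) holds, i.e. quarantine_protocol is forbidden. None of the other listed options is forbidden under the premises.

quarantine_protocol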